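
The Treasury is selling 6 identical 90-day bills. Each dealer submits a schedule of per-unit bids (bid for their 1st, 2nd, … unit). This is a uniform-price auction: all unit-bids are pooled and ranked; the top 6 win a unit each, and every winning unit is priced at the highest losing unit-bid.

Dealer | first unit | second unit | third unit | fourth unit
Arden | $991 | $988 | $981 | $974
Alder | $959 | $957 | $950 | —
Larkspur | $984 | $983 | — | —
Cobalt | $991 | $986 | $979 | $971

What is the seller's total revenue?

Total revenue: $5,886

All unit-bids, highest first — top 6: 991 (Arden-1), 991 (Cobalt-1), 988 (Arden-2), 986 (Cobalt-2), 984 (Larkspur-1), 983 (Larkspur-2)
The (k+1)-th unit-bid is $981.
Allocation: Arden 2, Cobalt 2, Larkspur 2. Every unit priced at $981.
Revenue = 6 × 981 = $5,886.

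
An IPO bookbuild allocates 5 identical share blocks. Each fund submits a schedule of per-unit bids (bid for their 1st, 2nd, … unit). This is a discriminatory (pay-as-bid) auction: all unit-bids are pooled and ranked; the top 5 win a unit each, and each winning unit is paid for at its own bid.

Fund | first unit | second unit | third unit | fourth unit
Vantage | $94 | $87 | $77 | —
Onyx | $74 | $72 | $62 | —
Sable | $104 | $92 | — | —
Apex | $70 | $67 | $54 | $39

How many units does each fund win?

All unit-bids, highest first — top 5: 104 (Sable-1), 94 (Vantage-1), 92 (Sable-2), 87 (Vantage-2), 77 (Vantage-3)
Next rejected bid: $74 (not a price — pay-as-bid).
Allocation: Sable 2, Vantage 3.

Sable 2, Vantage 3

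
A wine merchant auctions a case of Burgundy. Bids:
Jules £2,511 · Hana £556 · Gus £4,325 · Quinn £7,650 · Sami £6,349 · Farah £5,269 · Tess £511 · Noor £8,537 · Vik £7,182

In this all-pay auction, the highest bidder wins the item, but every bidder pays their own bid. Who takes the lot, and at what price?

Noor pays £8,537

All-pay auction: the highest bidder wins the item, but every bidder pays their own bid.
Bids in order: 8,537 (Noor) > 7,650 (Quinn) > 7,182 (Vik) > 6,349 (Sami) > 5,269 (Farah) > 4,325 (Gus) > …
Noor is highest and takes the item; every bidder forfeits their bid.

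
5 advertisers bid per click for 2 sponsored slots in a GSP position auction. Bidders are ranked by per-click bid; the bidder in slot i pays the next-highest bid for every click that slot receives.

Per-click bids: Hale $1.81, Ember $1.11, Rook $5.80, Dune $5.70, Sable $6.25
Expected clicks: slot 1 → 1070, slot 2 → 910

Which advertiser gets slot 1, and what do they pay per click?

Sable; $5.80 per click

Ranked by bid: $6.25 (Sable) > $5.80 (Rook) > $5.70 (Dune) > …
Slot 1 goes to the first-ranked bidder, Sable, who pays the next bid down: $5.80/click.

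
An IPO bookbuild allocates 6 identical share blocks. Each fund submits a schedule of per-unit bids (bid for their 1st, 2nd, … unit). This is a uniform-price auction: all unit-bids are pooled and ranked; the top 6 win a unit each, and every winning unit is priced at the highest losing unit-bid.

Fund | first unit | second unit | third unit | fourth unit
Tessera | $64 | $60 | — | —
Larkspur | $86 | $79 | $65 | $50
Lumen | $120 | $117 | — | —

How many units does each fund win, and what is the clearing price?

All unit-bids, highest first — top 6: 120 (Lumen-1), 117 (Lumen-2), 86 (Larkspur-1), 79 (Larkspur-2), 65 (Larkspur-3), 64 (Tessera-1)
The (k+1)-th unit-bid is $60.
Allocation: Larkspur 3, Lumen 2, Tessera 1.

Larkspur 3, Lumen 2, Tessera 1; clearing price $60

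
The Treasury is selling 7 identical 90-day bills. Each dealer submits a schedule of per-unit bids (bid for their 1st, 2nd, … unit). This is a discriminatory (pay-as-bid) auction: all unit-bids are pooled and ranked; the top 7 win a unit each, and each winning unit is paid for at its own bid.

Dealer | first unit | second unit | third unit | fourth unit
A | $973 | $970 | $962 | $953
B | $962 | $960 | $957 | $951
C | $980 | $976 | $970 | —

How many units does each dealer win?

All unit-bids, highest first — top 7: 980 (C-1), 976 (C-2), 973 (A-1), 970 (A-2), 970 (C-3), 962 (A-3), 962 (B-1)
Next rejected bid: $960 (not a price — pay-as-bid).
Allocation: A 3, B 1, C 3.

A 3, B 1, C 3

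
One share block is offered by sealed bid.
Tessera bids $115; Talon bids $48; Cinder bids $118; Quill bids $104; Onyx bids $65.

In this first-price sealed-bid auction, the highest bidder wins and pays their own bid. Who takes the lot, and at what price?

Cinder pays $118

Bids ranked: 118 (Cinder) > 115 (Tessera) > 104 (Quill) > 65 (Onyx) > 48 (Talon)
Cinder is highest → pays own bid, $118.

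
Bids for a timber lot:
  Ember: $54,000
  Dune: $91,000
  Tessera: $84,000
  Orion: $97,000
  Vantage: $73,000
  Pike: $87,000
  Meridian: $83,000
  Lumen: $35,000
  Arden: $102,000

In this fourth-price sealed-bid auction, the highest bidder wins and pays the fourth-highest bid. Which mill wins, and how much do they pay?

Arden pays $87,000

Sorting bids: 102,000 (Arden) > 97,000 (Orion) > 91,000 (Dune) > 87,000 (Pike) > 84,000 (Tessera) > 83,000 (Meridian) > …
Arden is highest; pays the fourth-highest bid, $87,000.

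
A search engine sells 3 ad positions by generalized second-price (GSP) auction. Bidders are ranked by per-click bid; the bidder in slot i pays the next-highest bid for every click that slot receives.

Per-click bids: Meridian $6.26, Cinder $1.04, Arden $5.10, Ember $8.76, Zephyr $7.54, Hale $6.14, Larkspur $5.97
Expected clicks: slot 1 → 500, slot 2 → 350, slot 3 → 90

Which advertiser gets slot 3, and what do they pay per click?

Meridian; $6.14 per click

Ranked by bid: $8.76 (Ember) > $7.54 (Zephyr) > $6.26 (Meridian) > $6.14 (Hale) > …
Slot 3 goes to the third-ranked bidder, Meridian, who pays the next bid down: $6.14/click.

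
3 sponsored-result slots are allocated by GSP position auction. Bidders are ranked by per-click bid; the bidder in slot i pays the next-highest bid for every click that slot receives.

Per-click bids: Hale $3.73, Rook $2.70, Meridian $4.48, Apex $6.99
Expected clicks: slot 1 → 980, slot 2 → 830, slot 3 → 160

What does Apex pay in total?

Apex pays $4390.40

Ranked by bid: $6.99 (Apex) > $4.48 (Meridian) > $3.73 (Hale) > $2.70 (Rook)
Apex holds slot 1 → pays next bid $4.48 × 980 clicks = $4390.40.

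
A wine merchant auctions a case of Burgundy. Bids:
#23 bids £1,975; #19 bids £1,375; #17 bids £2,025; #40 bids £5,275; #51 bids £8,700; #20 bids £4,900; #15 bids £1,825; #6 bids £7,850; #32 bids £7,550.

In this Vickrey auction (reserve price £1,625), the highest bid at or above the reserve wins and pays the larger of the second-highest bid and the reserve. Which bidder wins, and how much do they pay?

Bids in order: 8,700 (#51) > 7,850 (#6) > 7,550 (#32) > 5,275 (#40) > 4,900 (#20) > 2,025 (#17) > …
Highest eligible bid: #51 at £8,700.
Second-highest bid £7,850 exceeds the reserve £1,625 → payment £7,850.

#51 pays £7,850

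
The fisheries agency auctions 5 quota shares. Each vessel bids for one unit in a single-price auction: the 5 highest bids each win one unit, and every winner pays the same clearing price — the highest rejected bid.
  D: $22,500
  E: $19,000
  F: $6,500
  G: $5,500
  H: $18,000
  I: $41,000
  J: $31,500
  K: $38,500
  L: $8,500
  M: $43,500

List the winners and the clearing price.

Bids ranked high→low: 43,500 (M), 41,000 (I), 38,500 (K), 31,500 (J), 22,500 (D), 19,000 (E), 18,000 (H), …
Winners (5 units): M, I, K, J, D.
Highest unsuccessful bid: $19,000 → clearing price.

M, I, K, J, D; each pays $19,000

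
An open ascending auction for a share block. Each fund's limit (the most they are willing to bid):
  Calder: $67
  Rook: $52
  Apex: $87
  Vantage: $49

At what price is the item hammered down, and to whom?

Apex wins at $67

Limits ranked: 87 (Apex) > 67 (Calder) > 52 (Rook) > 49 (Vantage)
Once the price passes $67, only Apex is left; the hammer falls at Calder's limit of $67.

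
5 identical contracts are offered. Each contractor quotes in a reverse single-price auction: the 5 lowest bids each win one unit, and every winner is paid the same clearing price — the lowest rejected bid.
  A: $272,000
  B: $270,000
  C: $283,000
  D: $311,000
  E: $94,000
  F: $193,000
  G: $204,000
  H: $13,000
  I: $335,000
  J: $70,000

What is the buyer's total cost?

Ordering the bids: 13,000 (H), 70,000 (J), 94,000 (E), 193,000 (F), 204,000 (G), 270,000 (B), 272,000 (A), …
The 5 lowest are H, J, E, F, G.
First losing bid is B's $270,000, which sets the uniform price.
Total cost = 5 × $270,000 = $1,350,000.

Total cost: $1,350,000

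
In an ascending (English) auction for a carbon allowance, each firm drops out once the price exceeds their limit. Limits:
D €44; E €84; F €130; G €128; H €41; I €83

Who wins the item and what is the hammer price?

F wins at €128

Limits in order: 130 (F) > 128 (G) > 84 (E) > 83 (I) > 44 (D) > 41 (H)
Once the price passes €128, only F is left; the hammer falls at G's limit of €128.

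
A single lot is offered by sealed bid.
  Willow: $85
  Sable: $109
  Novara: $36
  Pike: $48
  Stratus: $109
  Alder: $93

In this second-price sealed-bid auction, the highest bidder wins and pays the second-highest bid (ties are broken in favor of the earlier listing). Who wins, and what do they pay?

Sable pays $109

Second-price sealed-bid auction: the highest bidder wins and pays the second-highest bid.
Bids ranked: 109 (Sable) > 109 (Stratus) > 93 (Alder) > 85 (Willow) > 48 (Pike) > 36 (Novara)
Sable and Stratus tie at $109; tie-break gives it to Sable.
Sable wins with the highest bid; price is set by the runner-up at $109.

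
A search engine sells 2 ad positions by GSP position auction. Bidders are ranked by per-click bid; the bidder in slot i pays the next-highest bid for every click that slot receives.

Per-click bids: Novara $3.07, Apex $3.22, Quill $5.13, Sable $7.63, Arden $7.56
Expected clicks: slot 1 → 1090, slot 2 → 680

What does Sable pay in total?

Per-click bids in order: $7.63 (Sable) > $7.56 (Arden) > $5.13 (Quill) > …
Sable holds slot 1 → pays next bid $7.56 × 1090 clicks = $8240.40.

Sable pays $8240.40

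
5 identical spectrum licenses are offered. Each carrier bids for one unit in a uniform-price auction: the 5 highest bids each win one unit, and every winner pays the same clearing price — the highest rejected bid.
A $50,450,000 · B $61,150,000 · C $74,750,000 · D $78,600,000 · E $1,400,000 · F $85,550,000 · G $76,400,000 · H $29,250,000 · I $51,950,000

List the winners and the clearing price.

F, D, G, C, B; each pays $51,950,000

Bids ranked high→low: 85,550,000 (F), 78,600,000 (D), 76,400,000 (G), 74,750,000 (C), 61,150,000 (B), 51,950,000 (I), 50,450,000 (A), …
The 5 highest are F, D, G, C, B.
First losing bid is I's $51,950,000, which sets the uniform price.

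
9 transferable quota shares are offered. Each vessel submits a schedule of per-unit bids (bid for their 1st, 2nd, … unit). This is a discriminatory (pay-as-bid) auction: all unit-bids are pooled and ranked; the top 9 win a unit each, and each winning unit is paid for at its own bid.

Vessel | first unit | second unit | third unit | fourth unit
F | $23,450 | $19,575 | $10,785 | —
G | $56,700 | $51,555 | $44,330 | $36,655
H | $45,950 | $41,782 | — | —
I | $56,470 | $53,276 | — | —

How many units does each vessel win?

Merging the schedules and taking the best 9: 56,700 (G-1), 56,470 (I-1), 53,276 (I-2), 51,555 (G-2), 45,950 (H-1), 44,330 (G-3), 41,782 (H-2), 36,655 (G-4), 23,450 (F-1)
Next rejected bid: $19,575 (not a price — pay-as-bid).
Allocation: F 1, G 4, H 2, I 2.

F 1, G 4, H 2, I 2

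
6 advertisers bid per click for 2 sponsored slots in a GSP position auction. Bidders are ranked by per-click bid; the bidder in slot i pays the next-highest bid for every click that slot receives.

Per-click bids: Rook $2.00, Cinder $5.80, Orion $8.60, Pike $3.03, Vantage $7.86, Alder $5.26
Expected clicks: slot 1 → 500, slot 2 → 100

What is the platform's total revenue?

Total revenue: $4510.00

Ranked by bid: $8.60 (Orion) > $7.86 (Vantage) > $5.80 (Cinder) > …
Slot 1: Orion pays $7.86 × 500 = $3930.00
Slot 2: Vantage pays $5.80 × 100 = $580.00
Total = $4510.00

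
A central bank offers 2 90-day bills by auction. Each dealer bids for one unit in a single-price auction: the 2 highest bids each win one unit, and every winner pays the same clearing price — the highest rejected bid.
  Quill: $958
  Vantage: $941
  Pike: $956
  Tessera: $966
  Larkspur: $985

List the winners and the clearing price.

Larkspur, Tessera; each pays $958

Bids ranked high→low: 985 (Larkspur), 966 (Tessera), 958 (Quill), 956 (Pike), …
Winners (2 units): Larkspur, Tessera.
Clearing price = highest rejected bid = $958.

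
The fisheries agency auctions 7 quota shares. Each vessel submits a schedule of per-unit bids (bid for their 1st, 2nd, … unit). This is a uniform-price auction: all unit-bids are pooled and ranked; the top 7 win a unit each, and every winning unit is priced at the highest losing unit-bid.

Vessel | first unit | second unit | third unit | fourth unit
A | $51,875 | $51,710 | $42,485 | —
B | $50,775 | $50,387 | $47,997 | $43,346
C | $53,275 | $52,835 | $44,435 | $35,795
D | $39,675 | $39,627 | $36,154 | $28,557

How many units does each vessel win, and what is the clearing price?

Pooled unit-bids ranked (top 7): 53,275 (C-1), 52,835 (C-2), 51,875 (A-1), 51,710 (A-2), 50,775 (B-1), 50,387 (B-2), 47,997 (B-3)
The (k+1)-th unit-bid is $44,435.
Allocation: A 2, B 3, C 2.

A 2, B 3, C 2; clearing price $44,435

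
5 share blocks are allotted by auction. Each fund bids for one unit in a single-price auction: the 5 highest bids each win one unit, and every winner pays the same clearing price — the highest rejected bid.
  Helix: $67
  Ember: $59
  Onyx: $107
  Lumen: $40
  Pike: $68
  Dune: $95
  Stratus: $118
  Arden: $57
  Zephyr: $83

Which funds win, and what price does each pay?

Sorting: 118 (Stratus), 107 (Onyx), 95 (Dune), 83 (Zephyr), 68 (Pike), 67 (Helix), 59 (Ember), …
Winners (5 units): Stratus, Onyx, Dune, Zephyr, Pike.
First losing bid is Helix's $67, which sets the uniform price.

Stratus, Onyx, Dune, Zephyr, Pike; each pays $67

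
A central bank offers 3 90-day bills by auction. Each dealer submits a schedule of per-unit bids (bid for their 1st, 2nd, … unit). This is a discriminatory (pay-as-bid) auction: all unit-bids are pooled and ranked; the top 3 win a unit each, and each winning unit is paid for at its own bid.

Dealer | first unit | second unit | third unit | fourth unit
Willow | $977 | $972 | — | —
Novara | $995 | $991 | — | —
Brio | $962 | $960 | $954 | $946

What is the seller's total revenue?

Total revenue: $2,963

Pooled unit-bids ranked (top 3): 995 (Novara-1), 991 (Novara-2), 977 (Willow-1)
Next rejected bid: $972 (not a price — pay-as-bid).
Each winning unit pays its own bid.
Revenue = 995 + 991 + 977 = $2,963.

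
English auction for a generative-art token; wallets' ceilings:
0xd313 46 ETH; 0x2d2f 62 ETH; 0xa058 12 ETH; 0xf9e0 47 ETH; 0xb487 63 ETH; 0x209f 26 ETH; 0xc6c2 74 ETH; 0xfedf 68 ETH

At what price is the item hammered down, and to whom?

0xc6c2 wins at 68 ETH

Ascending (English) auction: the price rises until one bidder remains; the winner pays the price at which the last rival dropped out.
Limits in order: 74 (0xc6c2) > 68 (0xfedf) > 63 (0xb487) > 62 (0x2d2f) > 47 (0xf9e0) > 46 (0xd313) > …
Once the price passes 68 ETH, only 0xc6c2 is left; the hammer falls at 0xfedf's limit of 68 ETH.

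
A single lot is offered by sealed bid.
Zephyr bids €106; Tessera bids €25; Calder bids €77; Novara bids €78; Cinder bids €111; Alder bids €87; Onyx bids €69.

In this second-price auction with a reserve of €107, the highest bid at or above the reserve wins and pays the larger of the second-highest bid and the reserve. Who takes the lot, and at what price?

Bids in order: 111 (Cinder) > 106 (Zephyr) > 87 (Alder) > 78 (Novara) > 77 (Calder) > 69 (Onyx) > …
Highest eligible bid: Cinder at €111.
max(second-highest €106, reserve €107) = €107.

Cinder pays €107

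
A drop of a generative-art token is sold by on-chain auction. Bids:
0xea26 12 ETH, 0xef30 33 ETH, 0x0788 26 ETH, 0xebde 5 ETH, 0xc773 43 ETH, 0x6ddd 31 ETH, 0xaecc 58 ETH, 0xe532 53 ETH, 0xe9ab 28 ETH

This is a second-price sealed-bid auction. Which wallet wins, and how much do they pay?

Bids ranked: 58 (0xaecc) > 53 (0xe532) > 43 (0xc773) > 33 (0xef30) > 31 (0x6ddd) > 28 (0xe9ab) > …
0xaecc is highest; pays the second-highest bid, 53 ETH.

0xaecc pays 53 ETH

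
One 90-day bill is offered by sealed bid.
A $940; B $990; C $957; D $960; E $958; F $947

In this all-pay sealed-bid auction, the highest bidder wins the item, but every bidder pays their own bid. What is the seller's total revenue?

Total revenue: $5,752

Sorting bids: 990 (B) > 960 (D) > 958 (E) > 957 (C) > 947 (F) > 940 (A)
Every bidder forfeits their bid regardless of winning.
Revenue = 940 + 990 + 957 + 960 + 958 + 947 = $5,752.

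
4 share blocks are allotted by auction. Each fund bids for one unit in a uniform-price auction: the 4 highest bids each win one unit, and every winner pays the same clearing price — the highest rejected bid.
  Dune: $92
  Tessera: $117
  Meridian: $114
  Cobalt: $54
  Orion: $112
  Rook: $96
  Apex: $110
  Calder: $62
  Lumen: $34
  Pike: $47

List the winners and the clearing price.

Bids ranked high→low: 117 (Tessera), 114 (Meridian), 112 (Orion), 110 (Apex), 96 (Rook), 92 (Dune), …
Top 4: Tessera, Meridian, Orion, Apex.
First losing bid is Rook's $96, which sets the uniform price.

Tessera, Meridian, Orion, Apex; each pays $96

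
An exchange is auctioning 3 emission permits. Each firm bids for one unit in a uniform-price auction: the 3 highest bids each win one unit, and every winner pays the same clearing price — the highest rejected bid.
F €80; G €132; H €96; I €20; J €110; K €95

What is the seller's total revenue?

Total revenue: €285

Sorting: 132 (G), 110 (J), 96 (H), 95 (K), 80 (F), …
The 3 highest are G, J, H.
Highest unsuccessful bid: €95 → clearing price.
Total revenue = 3 × €95 = €285.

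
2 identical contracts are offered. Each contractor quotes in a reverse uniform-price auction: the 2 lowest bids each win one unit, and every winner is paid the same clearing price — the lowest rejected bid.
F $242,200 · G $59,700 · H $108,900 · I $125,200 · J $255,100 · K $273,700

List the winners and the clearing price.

G, H; each is paid $125,200

Sorting: 59,700 (G), 108,900 (H), 125,200 (I), 242,200 (F), …
Lowest 2: G, H.
Lowest unsuccessful bid: $125,200 → clearing price.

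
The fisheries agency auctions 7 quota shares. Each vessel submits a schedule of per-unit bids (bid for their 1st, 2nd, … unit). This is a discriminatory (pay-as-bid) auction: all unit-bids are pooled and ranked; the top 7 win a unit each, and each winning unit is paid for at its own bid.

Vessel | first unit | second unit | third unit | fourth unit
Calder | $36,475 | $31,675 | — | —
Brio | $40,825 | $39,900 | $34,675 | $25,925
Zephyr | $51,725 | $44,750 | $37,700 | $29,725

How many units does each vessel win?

Brio 3, Calder 1, Zephyr 3

All unit-bids, highest first — top 7: 51,725 (Zephyr-1), 44,750 (Zephyr-2), 40,825 (Brio-1), 39,900 (Brio-2), 37,700 (Zephyr-3), 36,475 (Calder-1), 34,675 (Brio-3)
Next rejected bid: $31,675 (not a price — pay-as-bid).
Allocation: Brio 3, Calder 1, Zephyr 3.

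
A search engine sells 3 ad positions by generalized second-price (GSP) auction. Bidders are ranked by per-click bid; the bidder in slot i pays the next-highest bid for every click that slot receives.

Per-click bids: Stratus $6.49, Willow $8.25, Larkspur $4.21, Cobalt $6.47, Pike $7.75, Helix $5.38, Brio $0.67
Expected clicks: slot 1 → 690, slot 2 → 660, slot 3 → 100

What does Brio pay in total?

Ranked by bid: $8.25 (Willow) > $7.75 (Pike) > $6.49 (Stratus) > $6.47 (Cobalt) > …
Brio ranks below slot 3 → no slot, pays nothing.

Brio pays $0.00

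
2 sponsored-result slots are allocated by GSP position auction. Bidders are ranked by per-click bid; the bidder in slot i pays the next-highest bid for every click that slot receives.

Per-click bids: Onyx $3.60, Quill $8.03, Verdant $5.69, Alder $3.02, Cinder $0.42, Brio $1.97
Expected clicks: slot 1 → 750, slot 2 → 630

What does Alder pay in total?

Alder pays $0.00

Ranked by bid: $8.03 (Quill) > $5.69 (Verdant) > $3.60 (Onyx) > …
Alder ranks below slot 2 → no slot, pays nothing.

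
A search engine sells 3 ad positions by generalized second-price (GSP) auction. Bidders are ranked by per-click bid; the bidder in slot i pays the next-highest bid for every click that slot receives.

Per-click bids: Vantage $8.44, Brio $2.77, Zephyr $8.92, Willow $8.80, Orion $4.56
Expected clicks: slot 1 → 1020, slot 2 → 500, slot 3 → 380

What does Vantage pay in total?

Vantage pays $1732.80

Sorting advertisers: $8.92 (Zephyr) > $8.80 (Willow) > $8.44 (Vantage) > $4.56 (Orion) > …
Vantage holds slot 3 → pays next bid $4.56 × 380 clicks = $1732.80.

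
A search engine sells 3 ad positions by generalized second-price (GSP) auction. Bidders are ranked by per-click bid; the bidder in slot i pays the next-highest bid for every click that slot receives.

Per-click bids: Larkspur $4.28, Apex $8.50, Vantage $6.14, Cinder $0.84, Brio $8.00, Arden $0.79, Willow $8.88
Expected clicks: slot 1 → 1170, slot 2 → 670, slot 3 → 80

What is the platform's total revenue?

Total revenue: $15796.20

Sorting advertisers: $8.88 (Willow) > $8.50 (Apex) > $8.00 (Brio) > $6.14 (Vantage) > …
Slot 1: Willow pays $8.50 × 1170 = $9945.00
Slot 2: Apex pays $8.00 × 670 = $5360.00
Slot 3: Brio pays $6.14 × 80 = $491.20
Total = $15796.20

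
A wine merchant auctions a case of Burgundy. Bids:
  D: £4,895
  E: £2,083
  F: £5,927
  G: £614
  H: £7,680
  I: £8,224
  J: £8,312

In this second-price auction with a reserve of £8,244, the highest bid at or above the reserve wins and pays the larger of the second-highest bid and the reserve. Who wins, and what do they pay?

J pays £8,244

Bids in order: 8,312 (J) > 8,224 (I) > 7,680 (H) > 5,927 (F) > 4,895 (D) > 2,083 (E) > …
Highest eligible bid: J at £8,312.
max(second-highest £8,224, reserve £8,244) = £8,244.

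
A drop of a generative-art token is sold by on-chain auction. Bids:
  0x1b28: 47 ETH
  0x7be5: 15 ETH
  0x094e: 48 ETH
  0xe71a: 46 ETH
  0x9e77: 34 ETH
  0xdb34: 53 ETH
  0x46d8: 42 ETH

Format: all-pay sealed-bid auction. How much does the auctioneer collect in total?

Rule: the highest bidder wins the item, but every bidder pays their own bid.
Bids ranked: 53 (0xdb34) > 48 (0x094e) > 47 (0x1b28) > 46 (0xe71a) > 42 (0x46d8) > 34 (0x9e77) > …
Every bidder forfeits their bid regardless of winning.
Revenue = 47 + 15 + 48 + 46 + 34 + 53 + 42 = 285 ETH.

Total revenue: 285 ETH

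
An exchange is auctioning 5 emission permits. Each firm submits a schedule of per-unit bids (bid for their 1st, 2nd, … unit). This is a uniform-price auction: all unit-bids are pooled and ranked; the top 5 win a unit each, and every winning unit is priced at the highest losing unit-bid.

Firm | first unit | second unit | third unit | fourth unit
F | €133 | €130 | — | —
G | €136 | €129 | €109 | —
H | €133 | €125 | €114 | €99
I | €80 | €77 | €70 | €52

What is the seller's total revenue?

Total revenue: €625

Pooled unit-bids ranked (top 5): 136 (G-1), 133 (F-1), 133 (H-1), 130 (F-2), 129 (G-2)
Highest rejected unit-bid = €125.
Allocation: F 2, G 2, H 1. Every unit priced at €125.
Revenue = 5 × 125 = €625.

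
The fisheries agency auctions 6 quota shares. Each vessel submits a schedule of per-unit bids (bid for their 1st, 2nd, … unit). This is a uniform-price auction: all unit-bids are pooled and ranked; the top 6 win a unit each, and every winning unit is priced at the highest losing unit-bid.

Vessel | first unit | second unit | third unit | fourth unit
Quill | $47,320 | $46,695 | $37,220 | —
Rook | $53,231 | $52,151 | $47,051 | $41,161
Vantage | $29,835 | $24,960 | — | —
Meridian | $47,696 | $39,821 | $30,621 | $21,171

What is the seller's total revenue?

Total revenue: $246,966

Merging the schedules and taking the best 6: 53,231 (Rook-1), 52,151 (Rook-2), 47,696 (Meridian-1), 47,320 (Quill-1), 47,051 (Rook-3), 46,695 (Quill-2)
The (k+1)-th unit-bid is $41,161.
Allocation: Meridian 1, Quill 2, Rook 3. Every unit priced at $41,161.
Revenue = 6 × 41,161 = $246,966.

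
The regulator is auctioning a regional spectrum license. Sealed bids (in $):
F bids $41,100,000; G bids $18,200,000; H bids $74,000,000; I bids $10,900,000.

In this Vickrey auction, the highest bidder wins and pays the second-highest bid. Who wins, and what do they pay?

H pays $41,100,000

Vickrey auction: the highest bidder wins and pays the second-highest bid.
Bids in order: 74,000,000 (H) > 41,100,000 (F) > 18,200,000 (G) > 10,900,000 (I)
H wins with the highest bid; price is set by the runner-up at $41,100,000.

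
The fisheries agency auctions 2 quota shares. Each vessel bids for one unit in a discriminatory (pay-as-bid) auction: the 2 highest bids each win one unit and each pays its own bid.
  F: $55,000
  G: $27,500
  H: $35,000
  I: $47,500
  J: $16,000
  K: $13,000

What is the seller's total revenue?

Bids ranked high→low: 55,000 (F), 47,500 (I), 35,000 (H), 27,500 (G), …
Top 2: F, I.
Total revenue = 55,000 + 47,500 = $102,500.

Total revenue: $102,500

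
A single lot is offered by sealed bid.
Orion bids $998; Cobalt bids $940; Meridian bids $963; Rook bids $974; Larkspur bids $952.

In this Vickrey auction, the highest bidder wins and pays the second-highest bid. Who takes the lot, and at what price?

Orion pays $974

Rule: the highest bidder wins and pays the second-highest bid.
Sorting bids: 998 (Orion) > 974 (Rook) > 963 (Meridian) > 952 (Larkspur) > 940 (Cobalt)
Orion wins with the highest bid; price is set by the runner-up at $974.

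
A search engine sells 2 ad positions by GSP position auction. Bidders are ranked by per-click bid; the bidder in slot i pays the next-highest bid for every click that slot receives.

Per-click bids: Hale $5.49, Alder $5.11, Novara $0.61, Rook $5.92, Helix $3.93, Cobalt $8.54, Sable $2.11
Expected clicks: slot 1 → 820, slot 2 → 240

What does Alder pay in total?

Per-click bids in order: $8.54 (Cobalt) > $5.92 (Rook) > $5.49 (Hale) > …
Alder ranks below slot 2 → no slot, pays nothing.

Alder pays $0.00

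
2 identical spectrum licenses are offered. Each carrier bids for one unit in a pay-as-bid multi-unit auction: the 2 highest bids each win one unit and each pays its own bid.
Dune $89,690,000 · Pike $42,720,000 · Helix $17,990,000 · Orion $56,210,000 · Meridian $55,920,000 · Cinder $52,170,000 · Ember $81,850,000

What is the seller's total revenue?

Total revenue: $171,540,000

Ordering the bids: 89,690,000 (Dune), 81,850,000 (Ember), 56,210,000 (Orion), 55,920,000 (Meridian), …
The 2 highest are Dune, Ember.
Total revenue = 89,690,000 + 81,850,000 = $171,540,000.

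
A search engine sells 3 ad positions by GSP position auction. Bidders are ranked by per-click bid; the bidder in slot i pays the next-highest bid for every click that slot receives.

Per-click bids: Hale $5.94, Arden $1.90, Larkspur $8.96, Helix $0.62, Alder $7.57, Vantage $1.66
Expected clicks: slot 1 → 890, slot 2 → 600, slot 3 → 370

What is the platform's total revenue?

Per-click bids in order: $8.96 (Larkspur) > $7.57 (Alder) > $5.94 (Hale) > $1.90 (Arden) > …
Slot 1: Larkspur pays $7.57 × 890 = $6737.30
Slot 2: Alder pays $5.94 × 600 = $3564.00
Slot 3: Hale pays $1.90 × 370 = $703.00
Total = $11004.30

Total revenue: $11004.30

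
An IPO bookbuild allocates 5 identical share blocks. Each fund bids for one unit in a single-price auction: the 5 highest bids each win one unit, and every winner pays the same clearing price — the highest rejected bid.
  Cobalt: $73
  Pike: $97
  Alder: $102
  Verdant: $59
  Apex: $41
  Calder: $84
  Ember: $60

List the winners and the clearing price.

Sorting: 102 (Alder), 97 (Pike), 84 (Calder), 73 (Cobalt), 60 (Ember), 59 (Verdant), 41 (Apex)
The 5 highest are Alder, Pike, Calder, Cobalt, Ember.
First losing bid is Verdant's $59, which sets the uniform price.

Alder, Pike, Calder, Cobalt, Ember; each pays $59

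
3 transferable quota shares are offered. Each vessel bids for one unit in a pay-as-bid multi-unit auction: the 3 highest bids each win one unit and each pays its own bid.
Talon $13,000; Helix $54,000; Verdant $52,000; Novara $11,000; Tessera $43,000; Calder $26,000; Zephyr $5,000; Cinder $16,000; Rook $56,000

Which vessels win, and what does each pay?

Rook $56,000, Helix $54,000, Verdant $52,000

Bids ranked high→low: 56,000 (Rook), 54,000 (Helix), 52,000 (Verdant), 43,000 (Tessera), 26,000 (Calder), …
The 3 highest are Rook, Helix, Verdant.
Each winner pays its own bid: Rook $56,000, Helix $54,000, Verdant $52,000.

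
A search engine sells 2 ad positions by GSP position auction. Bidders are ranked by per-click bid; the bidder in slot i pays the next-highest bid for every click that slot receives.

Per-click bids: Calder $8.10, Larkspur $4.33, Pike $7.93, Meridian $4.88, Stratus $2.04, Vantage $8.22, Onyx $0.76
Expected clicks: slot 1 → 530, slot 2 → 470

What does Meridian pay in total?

Meridian pays $0.00

Ranked by bid: $8.22 (Vantage) > $8.10 (Calder) > $7.93 (Pike) > …
Meridian ranks below slot 2 → no slot, pays nothing.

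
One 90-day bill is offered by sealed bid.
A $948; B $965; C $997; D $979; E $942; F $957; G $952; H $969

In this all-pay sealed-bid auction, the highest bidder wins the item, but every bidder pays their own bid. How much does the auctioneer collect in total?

Rule: the highest bidder wins the item, but every bidder pays their own bid.
Sorting bids: 997 (C) > 979 (D) > 969 (H) > 965 (B) > 957 (F) > 952 (G) > …
C wins with the top bid; all bids are sunk regardless.
Every bidder forfeits their bid regardless of winning.
Revenue = 948 + 965 + 997 + 979 + 942 + 957 + 952 + 969 = $7,709.

Total revenue: $7,709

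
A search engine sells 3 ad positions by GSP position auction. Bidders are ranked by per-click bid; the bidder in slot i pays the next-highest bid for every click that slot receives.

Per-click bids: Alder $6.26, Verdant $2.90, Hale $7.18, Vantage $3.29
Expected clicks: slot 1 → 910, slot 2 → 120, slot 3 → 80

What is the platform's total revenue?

Total revenue: $6323.40

Per-click bids in order: $7.18 (Hale) > $6.26 (Alder) > $3.29 (Vantage) > $2.90 (Verdant)
Slot 1: Hale pays $6.26 × 910 = $5696.60
Slot 2: Alder pays $3.29 × 120 = $394.80
Slot 3: Vantage pays $2.90 × 80 = $232.00
Total = $6323.40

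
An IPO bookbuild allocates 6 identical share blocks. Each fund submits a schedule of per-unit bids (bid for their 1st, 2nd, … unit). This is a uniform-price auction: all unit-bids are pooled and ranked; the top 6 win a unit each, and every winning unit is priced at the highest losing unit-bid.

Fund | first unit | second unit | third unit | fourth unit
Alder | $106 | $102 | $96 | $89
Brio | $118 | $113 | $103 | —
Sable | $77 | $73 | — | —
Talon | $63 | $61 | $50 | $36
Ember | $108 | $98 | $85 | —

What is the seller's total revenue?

Total revenue: $588

All unit-bids, highest first — top 6: 118 (Brio-1), 113 (Brio-2), 108 (Ember-1), 106 (Alder-1), 103 (Brio-3), 102 (Alder-2)
First bid not allocated: $98.
Allocation: Alder 2, Brio 3, Ember 1. Every unit priced at $98.
Revenue = 6 × 98 = $588.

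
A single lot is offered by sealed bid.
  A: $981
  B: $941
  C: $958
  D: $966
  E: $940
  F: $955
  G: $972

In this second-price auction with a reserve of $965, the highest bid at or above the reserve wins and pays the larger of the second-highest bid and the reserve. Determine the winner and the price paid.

Sorting bids: 981 (A) > 972 (G) > 966 (D) > 958 (C) > 955 (F) > 941 (B) > …
Highest eligible bid: A at $981.
max(second-highest $972, reserve $965) = $972; the reserve does not bind.

A pays $972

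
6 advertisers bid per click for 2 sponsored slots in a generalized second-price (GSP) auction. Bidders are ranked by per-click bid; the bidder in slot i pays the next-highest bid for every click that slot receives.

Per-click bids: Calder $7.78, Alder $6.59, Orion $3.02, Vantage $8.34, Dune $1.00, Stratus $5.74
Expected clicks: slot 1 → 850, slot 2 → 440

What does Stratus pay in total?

Ranked by bid: $8.34 (Vantage) > $7.78 (Calder) > $6.59 (Alder) > …
Stratus ranks below slot 2 → no slot, pays nothing.

Stratus pays $0.00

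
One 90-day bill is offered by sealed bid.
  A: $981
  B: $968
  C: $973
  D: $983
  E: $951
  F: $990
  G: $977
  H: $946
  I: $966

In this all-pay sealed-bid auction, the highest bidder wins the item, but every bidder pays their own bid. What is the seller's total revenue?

Total revenue: $8,735

Sorting bids: 990 (F) > 983 (D) > 981 (A) > 977 (G) > 973 (C) > 968 (B) > …
Every bidder forfeits their bid regardless of winning.
Revenue = 981 + 968 + 973 + 983 + 951 + 990 + 977 + 946 + 966 = $8,735.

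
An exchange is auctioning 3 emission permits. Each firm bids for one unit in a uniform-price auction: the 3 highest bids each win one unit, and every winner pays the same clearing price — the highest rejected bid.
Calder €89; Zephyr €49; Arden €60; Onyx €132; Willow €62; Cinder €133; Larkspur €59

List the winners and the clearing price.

Cinder, Onyx, Calder; each pays €62

Sorting: 133 (Cinder), 132 (Onyx), 89 (Calder), 62 (Willow), 60 (Arden), …
The 3 highest are Cinder, Onyx, Calder.
Clearing price = highest rejected bid = €62.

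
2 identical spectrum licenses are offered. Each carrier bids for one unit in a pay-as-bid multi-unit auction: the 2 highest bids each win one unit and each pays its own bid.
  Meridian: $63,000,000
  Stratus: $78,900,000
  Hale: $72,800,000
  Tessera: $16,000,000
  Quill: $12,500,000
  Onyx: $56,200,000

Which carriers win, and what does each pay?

Bids ranked high→low: 78,900,000 (Stratus), 72,800,000 (Hale), 63,000,000 (Meridian), 56,200,000 (Onyx), …
The 2 highest are Stratus, Hale.
Each winner pays its own bid: Stratus $78,900,000, Hale $72,800,000.

Stratus $78,900,000, Hale $72,800,000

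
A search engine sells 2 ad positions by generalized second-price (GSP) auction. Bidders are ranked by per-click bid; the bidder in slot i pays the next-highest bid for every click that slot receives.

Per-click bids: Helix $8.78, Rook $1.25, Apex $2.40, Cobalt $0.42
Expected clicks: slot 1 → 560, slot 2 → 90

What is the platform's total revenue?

Total revenue: $1456.50

Sorting advertisers: $8.78 (Helix) > $2.40 (Apex) > $1.25 (Rook) > …
Slot 1: Helix pays $2.40 × 560 = $1344.00
Slot 2: Apex pays $1.25 × 90 = $112.50
Total = $1456.50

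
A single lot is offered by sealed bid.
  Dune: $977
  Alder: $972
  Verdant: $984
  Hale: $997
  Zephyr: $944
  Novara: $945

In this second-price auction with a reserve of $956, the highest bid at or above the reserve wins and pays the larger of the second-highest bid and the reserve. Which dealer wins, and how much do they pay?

Rule: the highest bid at or above the reserve wins and pays the larger of the second-highest bid and the reserve.
Sorting bids: 997 (Hale) > 984 (Verdant) > 977 (Dune) > 972 (Alder) > 945 (Novara) > 944 (Zephyr)
Hale has the top bid at or above the reserve ($997).
Second-highest bid $984 exceeds the reserve $956 → payment $984.

Hale pays $984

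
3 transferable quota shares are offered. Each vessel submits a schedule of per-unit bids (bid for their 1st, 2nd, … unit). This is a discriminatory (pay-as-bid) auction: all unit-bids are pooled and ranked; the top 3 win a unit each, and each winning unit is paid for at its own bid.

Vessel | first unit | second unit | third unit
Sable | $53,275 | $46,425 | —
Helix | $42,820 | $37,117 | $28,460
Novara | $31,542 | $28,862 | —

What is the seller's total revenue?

Total revenue: $142,520

Pooled unit-bids ranked (top 3): 53,275 (Sable-1), 46,425 (Sable-2), 42,820 (Helix-1)
Next rejected bid: $37,117 (not a price — pay-as-bid).
Each winning unit pays its own bid.
Revenue = 53,275 + 46,425 + 42,820 = $142,520.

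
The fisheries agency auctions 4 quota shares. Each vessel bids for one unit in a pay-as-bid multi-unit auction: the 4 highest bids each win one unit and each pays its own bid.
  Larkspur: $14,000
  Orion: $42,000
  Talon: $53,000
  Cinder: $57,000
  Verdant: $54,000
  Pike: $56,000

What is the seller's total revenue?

Total revenue: $220,000

Bids ranked high→low: 57,000 (Cinder), 56,000 (Pike), 54,000 (Verdant), 53,000 (Talon), 42,000 (Orion), 14,000 (Larkspur)
The 4 highest are Cinder, Pike, Verdant, Talon.
Total revenue = 57,000 + 56,000 + 54,000 + 53,000 = $220,000.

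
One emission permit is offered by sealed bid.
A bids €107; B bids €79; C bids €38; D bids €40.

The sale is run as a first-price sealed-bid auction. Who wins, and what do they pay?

A pays €107

Bids in order: 107 (A) > 79 (B) > 40 (D) > 38 (C)
A is highest → pays own bid, €107.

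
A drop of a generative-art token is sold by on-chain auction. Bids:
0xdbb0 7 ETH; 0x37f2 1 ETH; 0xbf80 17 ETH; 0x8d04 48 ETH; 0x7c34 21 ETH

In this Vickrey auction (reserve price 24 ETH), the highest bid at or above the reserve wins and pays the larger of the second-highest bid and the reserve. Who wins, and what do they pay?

0x8d04 pays 24 ETH

Bids ranked: 48 (0x8d04) > 21 (0x7c34) > 17 (0xbf80) > 7 (0xdbb0) > 1 (0x37f2)
Highest eligible bid: 0x8d04 at 48 ETH.
Second-highest bid 21 ETH is below the reserve 24 ETH, so the reserve binds → payment 24 ETH.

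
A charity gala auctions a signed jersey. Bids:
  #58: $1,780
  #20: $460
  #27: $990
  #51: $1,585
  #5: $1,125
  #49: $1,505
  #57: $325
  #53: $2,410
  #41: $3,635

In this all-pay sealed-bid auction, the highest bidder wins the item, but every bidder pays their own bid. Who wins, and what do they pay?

#41 pays $3,635

Bids in order: 3,635 (#41) > 2,410 (#53) > 1,780 (#58) > 1,585 (#51) > 1,505 (#49) > 1,125 (#5) > …
#41 wins with the top bid; all bids are sunk regardless.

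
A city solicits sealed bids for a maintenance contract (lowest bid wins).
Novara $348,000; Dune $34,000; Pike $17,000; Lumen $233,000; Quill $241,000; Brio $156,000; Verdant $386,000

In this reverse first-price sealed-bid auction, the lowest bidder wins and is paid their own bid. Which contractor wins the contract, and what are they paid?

Sorting bids: 17,000 (Pike) < 34,000 (Dune) < 156,000 (Brio) < 233,000 (Lumen) < 241,000 (Quill) < 348,000 (Novara) < …
First-price: Pike is paid what they bid, $17,000.

Pike is paid $17,000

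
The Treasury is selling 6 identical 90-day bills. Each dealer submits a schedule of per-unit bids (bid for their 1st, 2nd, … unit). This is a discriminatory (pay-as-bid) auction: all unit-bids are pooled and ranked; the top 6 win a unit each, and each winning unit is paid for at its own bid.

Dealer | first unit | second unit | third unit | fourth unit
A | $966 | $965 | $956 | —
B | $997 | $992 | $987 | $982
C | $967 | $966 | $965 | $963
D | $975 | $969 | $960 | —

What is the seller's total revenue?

Total revenue: $5,902

Merging the schedules and taking the best 6: 997 (B-1), 992 (B-2), 987 (B-3), 982 (B-4), 975 (D-1), 969 (D-2)
Next rejected bid: $967 (not a price — pay-as-bid).
Each winning unit pays its own bid.
Revenue = 997 + 992 + 987 + 982 + 975 + 969 = $5,902.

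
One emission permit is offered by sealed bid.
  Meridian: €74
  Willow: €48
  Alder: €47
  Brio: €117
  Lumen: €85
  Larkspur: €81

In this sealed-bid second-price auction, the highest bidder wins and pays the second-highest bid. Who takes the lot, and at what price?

Sorting bids: 117 (Brio) > 85 (Lumen) > 81 (Larkspur) > 74 (Meridian) > 48 (Willow) > 47 (Alder)
Brio is highest; pays the second-highest bid, €85.

Brio pays €85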